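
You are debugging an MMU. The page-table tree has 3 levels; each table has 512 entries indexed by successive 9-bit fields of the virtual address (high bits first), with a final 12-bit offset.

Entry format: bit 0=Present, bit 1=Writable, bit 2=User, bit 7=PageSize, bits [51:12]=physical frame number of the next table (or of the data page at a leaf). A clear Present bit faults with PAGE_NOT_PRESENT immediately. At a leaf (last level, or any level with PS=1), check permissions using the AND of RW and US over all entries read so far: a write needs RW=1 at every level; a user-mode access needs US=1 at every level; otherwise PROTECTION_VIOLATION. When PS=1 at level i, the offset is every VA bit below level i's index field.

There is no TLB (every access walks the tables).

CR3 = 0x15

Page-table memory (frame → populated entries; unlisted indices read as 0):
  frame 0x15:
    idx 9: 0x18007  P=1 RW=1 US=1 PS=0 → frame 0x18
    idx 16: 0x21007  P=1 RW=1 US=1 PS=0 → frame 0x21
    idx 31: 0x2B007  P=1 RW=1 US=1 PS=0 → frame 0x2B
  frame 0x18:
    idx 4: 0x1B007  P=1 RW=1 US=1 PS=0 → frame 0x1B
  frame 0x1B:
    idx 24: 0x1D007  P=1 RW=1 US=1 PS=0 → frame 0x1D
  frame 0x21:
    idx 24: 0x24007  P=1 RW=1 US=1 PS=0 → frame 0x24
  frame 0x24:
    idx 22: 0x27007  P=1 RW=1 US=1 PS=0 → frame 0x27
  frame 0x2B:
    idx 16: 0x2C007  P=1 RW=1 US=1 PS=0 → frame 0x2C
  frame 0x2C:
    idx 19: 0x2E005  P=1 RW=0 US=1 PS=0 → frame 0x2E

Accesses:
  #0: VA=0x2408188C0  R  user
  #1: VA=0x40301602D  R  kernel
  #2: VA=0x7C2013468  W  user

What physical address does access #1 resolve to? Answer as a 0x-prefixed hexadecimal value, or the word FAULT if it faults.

Trace:
#0 VA=0x2408188C0 (r,user):
  [0] read 0x15 idx=9: raw=0x18007 flags P=1 W=1 U=1 S=0
  [1] read 0x18 idx=4: raw=0x1B007 flags P=1 W=1 U=1 S=0
  [2] read 0x1B idx=24: raw=0x1D007 flags P=1 W=1 U=1 S=0
  ✓ 0x1D8C0  — 3 lookups
#1 VA=0x40301602D (r,kernel):
  [0] read 0x15 idx=16: raw=0x21007 flags P=1 W=1 U=1 S=0
  [1] read 0x21 idx=24: raw=0x24007 flags P=1 W=1 U=1 S=0
  [2] read 0x24 idx=22: raw=0x27007 flags P=1 W=1 U=1 S=0
  ✓ 0x2702D  — 3 lookups
#2 VA=0x7C2013468 (w,user):
  [0] read 0x15 idx=31: raw=0x2B007 flags P=1 W=1 U=1 S=0
  [1] read 0x2B idx=16: raw=0x2C007 flags P=1 W=1 U=1 S=0
  [2] read 0x2C idx=19: raw=0x2E005 flags P=1 W=0 U=1 S=0
  ⇒ fault: PROTECTION_VIOLATION  — 3 lookups

Access #1 PA: 0x2702D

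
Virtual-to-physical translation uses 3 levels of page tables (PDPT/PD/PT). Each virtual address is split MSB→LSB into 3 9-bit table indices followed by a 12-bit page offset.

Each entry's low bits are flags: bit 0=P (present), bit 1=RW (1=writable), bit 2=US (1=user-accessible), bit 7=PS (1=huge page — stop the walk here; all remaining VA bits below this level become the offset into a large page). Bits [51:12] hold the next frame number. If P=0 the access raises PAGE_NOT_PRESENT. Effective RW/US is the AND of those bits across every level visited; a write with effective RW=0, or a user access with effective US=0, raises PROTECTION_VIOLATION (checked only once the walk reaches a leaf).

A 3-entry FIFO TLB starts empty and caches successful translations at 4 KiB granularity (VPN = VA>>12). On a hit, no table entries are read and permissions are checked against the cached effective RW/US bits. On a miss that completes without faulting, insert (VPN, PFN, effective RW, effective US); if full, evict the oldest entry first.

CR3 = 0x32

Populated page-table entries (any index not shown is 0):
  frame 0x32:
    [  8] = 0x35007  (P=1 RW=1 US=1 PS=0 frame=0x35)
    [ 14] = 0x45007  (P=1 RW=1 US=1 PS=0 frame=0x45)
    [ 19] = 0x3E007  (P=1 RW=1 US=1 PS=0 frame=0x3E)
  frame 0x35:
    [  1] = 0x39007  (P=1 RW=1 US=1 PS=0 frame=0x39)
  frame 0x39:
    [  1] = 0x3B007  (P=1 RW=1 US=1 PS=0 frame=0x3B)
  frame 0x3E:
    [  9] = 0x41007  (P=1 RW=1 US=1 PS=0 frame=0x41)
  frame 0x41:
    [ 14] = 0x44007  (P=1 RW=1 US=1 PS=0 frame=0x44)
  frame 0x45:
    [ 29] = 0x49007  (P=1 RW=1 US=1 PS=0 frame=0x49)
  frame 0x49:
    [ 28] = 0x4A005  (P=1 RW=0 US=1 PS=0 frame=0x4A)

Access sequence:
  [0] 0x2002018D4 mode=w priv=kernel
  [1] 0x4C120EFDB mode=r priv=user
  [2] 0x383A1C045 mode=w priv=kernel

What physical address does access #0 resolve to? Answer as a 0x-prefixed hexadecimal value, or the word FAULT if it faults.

Trace:
#0 VA=0x2002018D4 (w,kernel):
  [0] read 0x32 idx=8: raw=0x35007 flags P=1 W=1 U=1 S=0
  [1] read 0x35 idx=1: raw=0x39007 flags P=1 W=1 U=1 S=0
  [2] read 0x39 idx=1: raw=0x3B007 flags P=1 W=1 U=1 S=0
  → PA=0x3B8D4  (3 entries read)
#1 VA=0x4C120EFDB (r,user):
  [0] read 0x32 idx=19: raw=0x3E007 flags P=1 W=1 U=1 S=0
  [1] read 0x3E idx=9: raw=0x41007 flags P=1 W=1 U=1 S=0
  [2] read 0x41 idx=14: raw=0x44007 flags P=1 W=1 U=1 S=0
  → PA=0x44FDB  (3 entries read)
#2 VA=0x383A1C045 (w,kernel):
  [0] read 0x32 idx=14: raw=0x45007 flags P=1 W=1 U=1 S=0
  [1] read 0x45 idx=29: raw=0x49007 flags P=1 W=1 U=1 S=0
  [2] read 0x49 idx=28: raw=0x4A005 flags P=1 W=0 U=1 S=0
  ⇒ fault: PROTECTION_VIOLATION  — 3 lookups

Access #0 PA: 0x3B8D4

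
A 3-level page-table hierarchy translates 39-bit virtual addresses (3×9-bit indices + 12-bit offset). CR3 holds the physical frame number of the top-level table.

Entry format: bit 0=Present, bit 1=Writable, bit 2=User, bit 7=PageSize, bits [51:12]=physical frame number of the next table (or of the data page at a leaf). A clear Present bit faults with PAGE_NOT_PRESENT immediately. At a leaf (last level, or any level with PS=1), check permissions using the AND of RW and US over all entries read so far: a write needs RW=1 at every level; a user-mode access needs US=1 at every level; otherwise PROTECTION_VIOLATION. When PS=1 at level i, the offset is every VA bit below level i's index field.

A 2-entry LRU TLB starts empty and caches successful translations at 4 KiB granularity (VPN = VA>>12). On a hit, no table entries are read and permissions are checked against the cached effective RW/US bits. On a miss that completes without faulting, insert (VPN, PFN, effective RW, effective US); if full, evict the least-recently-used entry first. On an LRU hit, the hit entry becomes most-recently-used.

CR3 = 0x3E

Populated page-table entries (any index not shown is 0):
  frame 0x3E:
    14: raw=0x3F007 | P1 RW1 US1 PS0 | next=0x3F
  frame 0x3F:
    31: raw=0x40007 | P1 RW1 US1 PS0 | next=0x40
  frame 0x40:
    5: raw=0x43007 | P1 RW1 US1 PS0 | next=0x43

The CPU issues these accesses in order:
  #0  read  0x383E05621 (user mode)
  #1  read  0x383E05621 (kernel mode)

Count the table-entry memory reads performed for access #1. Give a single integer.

Walk each access:
#0 VA=0x383E05621 (r,user):
  lvl0: tbl 0x3E, slot 14 ⇒ 0x3F007 (P1/RW1/US1/PS0)
  lvl1: tbl 0x3F, slot 31 ⇒ 0x40007 (P1/RW1/US1/PS0)
  lvl2: tbl 0x40, slot 5 ⇒ 0x43007 (P1/RW1/US1/PS0)
  ✓ 0x43621  — 3 lookups
#1 VA=0x383E05621 (r,kernel):
  TLB hit vpn=0x383E05 → PA=0x43621

Entries read for #1: 0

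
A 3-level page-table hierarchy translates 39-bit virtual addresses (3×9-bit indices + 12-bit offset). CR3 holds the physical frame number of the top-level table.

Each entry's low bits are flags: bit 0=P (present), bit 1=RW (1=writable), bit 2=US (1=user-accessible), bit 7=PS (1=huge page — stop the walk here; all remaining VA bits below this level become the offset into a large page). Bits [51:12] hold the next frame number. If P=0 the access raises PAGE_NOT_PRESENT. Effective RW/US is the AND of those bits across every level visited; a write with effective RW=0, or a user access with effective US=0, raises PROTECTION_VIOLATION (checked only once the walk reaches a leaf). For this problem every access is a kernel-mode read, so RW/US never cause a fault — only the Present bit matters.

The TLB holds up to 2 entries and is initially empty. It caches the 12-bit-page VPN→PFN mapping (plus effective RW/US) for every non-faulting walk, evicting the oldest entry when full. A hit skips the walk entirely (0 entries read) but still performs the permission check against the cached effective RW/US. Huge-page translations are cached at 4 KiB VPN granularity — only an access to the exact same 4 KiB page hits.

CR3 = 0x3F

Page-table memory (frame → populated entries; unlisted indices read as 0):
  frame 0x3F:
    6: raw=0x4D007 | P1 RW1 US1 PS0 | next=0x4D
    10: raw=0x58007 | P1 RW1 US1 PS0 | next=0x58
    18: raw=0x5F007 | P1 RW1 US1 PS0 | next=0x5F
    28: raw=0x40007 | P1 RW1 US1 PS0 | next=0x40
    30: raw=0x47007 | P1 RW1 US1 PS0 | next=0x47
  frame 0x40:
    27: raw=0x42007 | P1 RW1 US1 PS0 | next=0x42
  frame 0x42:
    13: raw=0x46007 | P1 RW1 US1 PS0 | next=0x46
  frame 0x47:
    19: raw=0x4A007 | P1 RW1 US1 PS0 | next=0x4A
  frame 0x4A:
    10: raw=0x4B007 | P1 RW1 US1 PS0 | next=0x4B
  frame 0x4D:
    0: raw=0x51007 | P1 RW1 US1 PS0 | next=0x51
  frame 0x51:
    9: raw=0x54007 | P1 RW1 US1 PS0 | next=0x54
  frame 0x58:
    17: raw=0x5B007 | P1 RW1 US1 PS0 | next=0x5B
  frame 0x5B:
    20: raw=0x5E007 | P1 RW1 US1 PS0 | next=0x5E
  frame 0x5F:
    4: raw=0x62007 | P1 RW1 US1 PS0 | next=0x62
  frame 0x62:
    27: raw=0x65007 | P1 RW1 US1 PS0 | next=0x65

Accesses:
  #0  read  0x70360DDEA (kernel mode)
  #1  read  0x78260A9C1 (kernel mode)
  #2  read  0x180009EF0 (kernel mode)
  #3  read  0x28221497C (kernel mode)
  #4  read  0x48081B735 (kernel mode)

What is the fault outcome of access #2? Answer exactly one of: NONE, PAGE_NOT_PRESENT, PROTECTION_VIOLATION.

Per-access translation:
#0 VA=0x70360DDEA (r,kernel):
  [0] read 0x3F idx=28: raw=0x40007 flags P=1 W=1 U=1 S=0
  [1] read 0x40 idx=27: raw=0x42007 flags P=1 W=1 U=1 S=0
  [2] read 0x42 idx=13: raw=0x46007 flags P=1 W=1 U=1 S=0
  ⇒ phys 0x46DEA  [3 reads]
#1 VA=0x78260A9C1 (r,kernel):
  [0] read 0x3F idx=30: raw=0x47007 flags P=1 W=1 U=1 S=0
  [1] read 0x47 idx=19: raw=0x4A007 flags P=1 W=1 U=1 S=0
  [2] read 0x4A idx=10: raw=0x4B007 flags P=1 W=1 U=1 S=0
  ⇒ phys 0x4B9C1  [3 reads]
#2 VA=0x180009EF0 (r,kernel):
  [0] read 0x3F idx=6: raw=0x4D007 flags P=1 W=1 U=1 S=0
  [1] read 0x4D idx=0: raw=0x51007 flags P=1 W=1 U=1 S=0
  [2] read 0x51 idx=9: raw=0x54007 flags P=1 W=1 U=1 S=0
  ⇒ phys 0x54EF0  [3 reads]
#3 VA=0x28221497C (r,kernel):
  [0] read 0x3F idx=10: raw=0x58007 flags P=1 W=1 U=1 S=0
  [1] read 0x58 idx=17: raw=0x5B007 flags P=1 W=1 U=1 S=0
  [2] read 0x5B idx=20: raw=0x5E007 flags P=1 W=1 U=1 S=0
  ⇒ phys 0x5E97C  [3 reads]
#4 VA=0x48081B735 (r,kernel):
  [0] read 0x3F idx=18: raw=0x5F007 flags P=1 W=1 U=1 S=0
  [1] read 0x5F idx=4: raw=0x62007 flags P=1 W=1 U=1 S=0
  [2] read 0x62 idx=27: raw=0x65007 flags P=1 W=1 U=1 S=0
  ⇒ phys 0x65735  [3 reads]

Access #2 fault: NONE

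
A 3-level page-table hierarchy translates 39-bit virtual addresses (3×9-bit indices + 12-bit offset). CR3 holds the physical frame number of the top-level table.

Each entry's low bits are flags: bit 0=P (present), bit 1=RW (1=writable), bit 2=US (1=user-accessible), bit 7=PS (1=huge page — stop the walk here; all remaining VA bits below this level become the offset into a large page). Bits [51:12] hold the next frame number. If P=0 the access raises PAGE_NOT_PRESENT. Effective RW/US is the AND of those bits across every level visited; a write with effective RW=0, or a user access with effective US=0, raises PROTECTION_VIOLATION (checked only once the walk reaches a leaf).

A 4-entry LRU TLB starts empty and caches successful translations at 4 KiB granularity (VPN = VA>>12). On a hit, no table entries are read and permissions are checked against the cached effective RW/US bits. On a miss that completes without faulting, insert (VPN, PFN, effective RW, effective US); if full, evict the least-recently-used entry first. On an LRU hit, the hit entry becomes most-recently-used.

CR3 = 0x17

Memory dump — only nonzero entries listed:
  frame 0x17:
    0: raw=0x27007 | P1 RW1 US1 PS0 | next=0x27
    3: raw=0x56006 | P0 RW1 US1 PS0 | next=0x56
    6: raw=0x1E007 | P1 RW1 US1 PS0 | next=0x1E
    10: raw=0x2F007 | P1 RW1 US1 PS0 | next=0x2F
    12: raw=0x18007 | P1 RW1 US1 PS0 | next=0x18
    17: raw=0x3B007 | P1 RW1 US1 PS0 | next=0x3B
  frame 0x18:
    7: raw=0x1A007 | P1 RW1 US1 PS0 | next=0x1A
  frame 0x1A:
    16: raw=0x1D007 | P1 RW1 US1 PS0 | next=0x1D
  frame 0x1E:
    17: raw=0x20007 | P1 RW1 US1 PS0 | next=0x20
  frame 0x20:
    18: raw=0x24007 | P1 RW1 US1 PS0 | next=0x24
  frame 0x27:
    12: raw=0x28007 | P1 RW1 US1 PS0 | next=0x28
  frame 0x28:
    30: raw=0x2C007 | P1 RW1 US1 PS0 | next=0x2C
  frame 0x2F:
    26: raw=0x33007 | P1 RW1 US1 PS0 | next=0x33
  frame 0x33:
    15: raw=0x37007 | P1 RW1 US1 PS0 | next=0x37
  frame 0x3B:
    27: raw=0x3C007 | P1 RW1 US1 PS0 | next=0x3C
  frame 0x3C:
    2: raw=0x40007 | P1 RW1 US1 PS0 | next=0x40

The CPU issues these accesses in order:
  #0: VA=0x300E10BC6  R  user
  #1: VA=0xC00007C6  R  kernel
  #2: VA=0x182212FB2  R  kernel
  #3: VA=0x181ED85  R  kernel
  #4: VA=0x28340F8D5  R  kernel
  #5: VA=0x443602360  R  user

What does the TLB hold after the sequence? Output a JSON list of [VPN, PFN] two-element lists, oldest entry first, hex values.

Walk each access:
#0 VA=0x300E10BC6 (r,user):
  [0] read 0x17 idx=12: raw=0x18007 flags P=1 W=1 U=1 S=0
  [1] read 0x18 idx=7: raw=0x1A007 flags P=1 W=1 U=1 S=0
  [2] read 0x1A idx=16: raw=0x1D007 flags P=1 W=1 U=1 S=0
  ⇒ phys 0x1DBC6  [3 reads]
#1 VA=0xC00007C6 (r,kernel):
  [0] read 0x17 idx=3: raw=0x56006 flags P=0 W=1 U=1 S=0
  ✗ PAGE_NOT_PRESENT  [1 reads]
#2 VA=0x182212FB2 (r,kernel):
  [0] read 0x17 idx=6: raw=0x1E007 flags P=1 W=1 U=1 S=0
  [1] read 0x1E idx=17: raw=0x20007 flags P=1 W=1 U=1 S=0
  [2] read 0x20 idx=18: raw=0x24007 flags P=1 W=1 U=1 S=0
  ⇒ phys 0x24FB2  [3 reads]
#3 VA=0x181ED85 (r,kernel):
  [0] read 0x17 idx=0: raw=0x27007 flags P=1 W=1 U=1 S=0
  [1] read 0x27 idx=12: raw=0x28007 flags P=1 W=1 U=1 S=0
  [2] read 0x28 idx=30: raw=0x2C007 flags P=1 W=1 U=1 S=0
  ⇒ phys 0x2CD85  [3 reads]
#4 VA=0x28340F8D5 (r,kernel):
  [0] read 0x17 idx=10: raw=0x2F007 flags P=1 W=1 U=1 S=0
  [1] read 0x2F idx=26: raw=0x33007 flags P=1 W=1 U=1 S=0
  [2] read 0x33 idx=15: raw=0x37007 flags P=1 W=1 U=1 S=0
  ⇒ phys 0x378D5  [3 reads]
#5 VA=0x443602360 (r,user):
  [0] read 0x17 idx=17: raw=0x3B007 flags P=1 W=1 U=1 S=0
  [1] read 0x3B idx=27: raw=0x3C007 flags P=1 W=1 U=1 S=0
  [2] read 0x3C idx=2: raw=0x40007 flags P=1 W=1 U=1 S=0
  ⇒ phys 0x40360  [3 reads]

TLB: [["0x182212", "0x24"], ["0x181E", "0x2C"], ["0x28340F", "0x37"], ["0x443602", "0x40"]]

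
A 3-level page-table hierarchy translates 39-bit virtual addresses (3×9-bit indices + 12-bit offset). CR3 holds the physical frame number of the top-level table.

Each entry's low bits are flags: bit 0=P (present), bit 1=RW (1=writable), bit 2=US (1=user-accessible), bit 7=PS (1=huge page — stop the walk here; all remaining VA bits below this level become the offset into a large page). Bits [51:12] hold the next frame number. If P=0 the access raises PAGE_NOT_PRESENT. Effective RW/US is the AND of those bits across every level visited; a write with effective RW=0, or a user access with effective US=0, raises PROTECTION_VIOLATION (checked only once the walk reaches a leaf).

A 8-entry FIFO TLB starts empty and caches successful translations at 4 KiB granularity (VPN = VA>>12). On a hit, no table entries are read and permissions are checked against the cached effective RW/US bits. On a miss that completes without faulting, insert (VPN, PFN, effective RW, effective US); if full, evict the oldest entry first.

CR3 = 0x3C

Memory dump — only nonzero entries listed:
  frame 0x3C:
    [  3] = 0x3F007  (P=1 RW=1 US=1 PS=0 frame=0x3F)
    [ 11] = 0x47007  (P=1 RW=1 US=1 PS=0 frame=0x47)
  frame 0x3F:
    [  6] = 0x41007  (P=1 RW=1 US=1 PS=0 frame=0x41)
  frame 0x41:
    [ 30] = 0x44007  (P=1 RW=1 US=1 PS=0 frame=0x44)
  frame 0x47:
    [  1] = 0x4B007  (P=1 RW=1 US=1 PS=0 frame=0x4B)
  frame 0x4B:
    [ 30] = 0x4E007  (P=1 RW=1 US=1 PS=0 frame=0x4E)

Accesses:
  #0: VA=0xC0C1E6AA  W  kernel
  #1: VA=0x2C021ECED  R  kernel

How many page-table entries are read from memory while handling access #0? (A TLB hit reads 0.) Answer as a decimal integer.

Per-access translation:
#0 VA=0xC0C1E6AA (w,kernel):
  L0 @0x3C[3] → 0x3F007  P=1,RW=1,US=1,PS=0
  L1 @0x3F[6] → 0x41007  P=1,RW=1,US=1,PS=0
  L2 @0x41[30] → 0x44007  P=1,RW=1,US=1,PS=0
  ⇒ phys 0x446AA  [3 reads]
#1 VA=0x2C021ECED (r,kernel):
  L0 @0x3C[11] → 0x47007  P=1,RW=1,US=1,PS=0
  L1 @0x47[1] → 0x4B007  P=1,RW=1,US=1,PS=0
  L2 @0x4B[30] → 0x4E007  P=1,RW=1,US=1,PS=0
  ⇒ phys 0x4ECED  [3 reads]

Entries read for #0: 3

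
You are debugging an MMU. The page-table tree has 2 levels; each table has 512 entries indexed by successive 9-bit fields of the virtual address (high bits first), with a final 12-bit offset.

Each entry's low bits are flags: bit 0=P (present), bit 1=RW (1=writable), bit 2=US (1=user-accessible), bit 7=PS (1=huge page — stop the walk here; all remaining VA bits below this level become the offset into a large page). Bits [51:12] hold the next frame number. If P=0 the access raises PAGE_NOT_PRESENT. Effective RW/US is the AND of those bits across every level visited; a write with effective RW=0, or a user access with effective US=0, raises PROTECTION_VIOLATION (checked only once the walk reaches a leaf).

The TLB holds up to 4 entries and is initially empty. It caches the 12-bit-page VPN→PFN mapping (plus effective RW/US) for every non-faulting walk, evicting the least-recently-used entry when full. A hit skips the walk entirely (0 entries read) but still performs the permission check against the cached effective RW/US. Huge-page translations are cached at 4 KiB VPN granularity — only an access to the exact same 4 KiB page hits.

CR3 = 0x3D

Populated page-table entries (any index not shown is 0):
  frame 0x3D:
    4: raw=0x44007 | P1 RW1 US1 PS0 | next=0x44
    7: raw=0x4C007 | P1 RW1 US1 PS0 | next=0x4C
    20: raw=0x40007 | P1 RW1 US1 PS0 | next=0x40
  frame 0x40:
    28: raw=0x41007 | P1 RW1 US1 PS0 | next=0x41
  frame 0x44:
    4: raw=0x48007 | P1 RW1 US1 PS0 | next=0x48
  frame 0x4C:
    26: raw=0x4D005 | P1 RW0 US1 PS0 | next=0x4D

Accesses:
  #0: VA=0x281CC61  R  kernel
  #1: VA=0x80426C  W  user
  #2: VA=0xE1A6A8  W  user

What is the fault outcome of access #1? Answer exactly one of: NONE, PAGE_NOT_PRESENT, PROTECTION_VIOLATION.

Per-access translation:
#0 VA=0x281CC61 (r,kernel):
  L0: frame=0x3D idx=20 entry=0x40007 [P=1 RW=1 US=1 PS=0]
  L1: frame=0x40 idx=28 entry=0x41007 [P=1 RW=1 US=1 PS=0]
  ✓ 0x41C61  — 2 lookups
#1 VA=0x80426C (w,user):
  L0: frame=0x3D idx=4 entry=0x44007 [P=1 RW=1 US=1 PS=0]
  L1: frame=0x44 idx=4 entry=0x48007 [P=1 RW=1 US=1 PS=0]
  ✓ 0x4826C  — 2 lookups
#2 VA=0xE1A6A8 (w,user):
  L0: frame=0x3D idx=7 entry=0x4C007 [P=1 RW=1 US=1 PS=0]
  L1: frame=0x4C idx=26 entry=0x4D005 [P=1 RW=0 US=1 PS=0]
  → PROTECTION_VIOLATION  (2 entries read)

Access #1 fault: NONE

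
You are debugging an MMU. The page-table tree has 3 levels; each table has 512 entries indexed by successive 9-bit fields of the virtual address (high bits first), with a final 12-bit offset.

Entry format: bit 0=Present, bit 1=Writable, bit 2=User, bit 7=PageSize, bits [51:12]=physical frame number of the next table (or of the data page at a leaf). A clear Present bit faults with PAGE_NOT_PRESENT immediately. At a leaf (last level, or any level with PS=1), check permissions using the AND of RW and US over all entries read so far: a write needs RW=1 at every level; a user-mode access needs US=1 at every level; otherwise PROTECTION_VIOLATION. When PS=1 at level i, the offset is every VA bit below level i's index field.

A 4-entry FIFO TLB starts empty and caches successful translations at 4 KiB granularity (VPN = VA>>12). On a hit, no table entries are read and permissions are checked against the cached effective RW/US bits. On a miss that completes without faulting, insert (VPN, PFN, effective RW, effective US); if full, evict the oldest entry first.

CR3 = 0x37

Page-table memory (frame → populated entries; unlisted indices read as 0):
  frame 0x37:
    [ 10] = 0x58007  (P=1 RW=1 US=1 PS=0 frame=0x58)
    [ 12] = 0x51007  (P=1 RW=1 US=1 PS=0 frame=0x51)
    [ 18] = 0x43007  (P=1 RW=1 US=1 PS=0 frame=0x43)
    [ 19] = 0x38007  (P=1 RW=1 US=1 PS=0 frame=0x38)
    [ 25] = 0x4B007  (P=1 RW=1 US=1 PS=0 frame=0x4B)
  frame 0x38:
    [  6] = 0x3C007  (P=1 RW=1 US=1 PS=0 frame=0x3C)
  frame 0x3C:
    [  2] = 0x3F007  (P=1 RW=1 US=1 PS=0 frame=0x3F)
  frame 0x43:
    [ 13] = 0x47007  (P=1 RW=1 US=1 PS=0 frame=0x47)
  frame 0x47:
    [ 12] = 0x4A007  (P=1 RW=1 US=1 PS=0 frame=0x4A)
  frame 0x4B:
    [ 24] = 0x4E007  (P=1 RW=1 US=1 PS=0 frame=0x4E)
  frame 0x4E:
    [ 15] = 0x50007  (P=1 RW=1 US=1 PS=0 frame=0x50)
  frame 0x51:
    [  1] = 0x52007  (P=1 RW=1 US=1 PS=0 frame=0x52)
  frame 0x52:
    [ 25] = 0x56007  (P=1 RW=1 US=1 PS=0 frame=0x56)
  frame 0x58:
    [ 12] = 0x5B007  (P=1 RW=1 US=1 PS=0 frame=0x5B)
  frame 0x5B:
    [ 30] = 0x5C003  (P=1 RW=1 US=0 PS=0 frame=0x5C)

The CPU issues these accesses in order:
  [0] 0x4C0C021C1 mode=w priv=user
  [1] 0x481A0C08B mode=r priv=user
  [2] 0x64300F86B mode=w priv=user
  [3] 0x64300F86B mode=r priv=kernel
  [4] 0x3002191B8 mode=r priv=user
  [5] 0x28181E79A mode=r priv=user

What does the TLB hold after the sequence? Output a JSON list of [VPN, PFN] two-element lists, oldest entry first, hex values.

Trace:
#0 VA=0x4C0C021C1 (w,user):
  lvl0: tbl 0x37, slot 19 ⇒ 0x38007 (P1/RW1/US1/PS0)
  lvl1: tbl 0x38, slot 6 ⇒ 0x3C007 (P1/RW1/US1/PS0)
  lvl2: tbl 0x3C, slot 2 ⇒ 0x3F007 (P1/RW1/US1/PS0)
  → PA=0x3F1C1  (3 entries read)
#1 VA=0x481A0C08B (r,user):
  lvl0: tbl 0x37, slot 18 ⇒ 0x43007 (P1/RW1/US1/PS0)
  lvl1: tbl 0x43, slot 13 ⇒ 0x47007 (P1/RW1/US1/PS0)
  lvl2: tbl 0x47, slot 12 ⇒ 0x4A007 (P1/RW1/US1/PS0)
  → PA=0x4A08B  (3 entries read)
#2 VA=0x64300F86B (w,user):
  lvl0: tbl 0x37, slot 25 ⇒ 0x4B007 (P1/RW1/US1/PS0)
  lvl1: tbl 0x4B, slot 24 ⇒ 0x4E007 (P1/RW1/US1/PS0)
  lvl2: tbl 0x4E, slot 15 ⇒ 0x50007 (P1/RW1/US1/PS0)
  → PA=0x5086B  (3 entries read)
#3 VA=0x64300F86B (r,kernel):
  TLB hit vpn=0x64300F → PA=0x5086B
#4 VA=0x3002191B8 (r,user):
  lvl0: tbl 0x37, slot 12 ⇒ 0x51007 (P1/RW1/US1/PS0)
  lvl1: tbl 0x51, slot 1 ⇒ 0x52007 (P1/RW1/US1/PS0)
  lvl2: tbl 0x52, slot 25 ⇒ 0x56007 (P1/RW1/US1/PS0)
  → PA=0x561B8  (3 entries read)
#5 VA=0x28181E79A (r,user):
  lvl0: tbl 0x37, slot 10 ⇒ 0x58007 (P1/RW1/US1/PS0)
  lvl1: tbl 0x58, slot 12 ⇒ 0x5B007 (P1/RW1/US1/PS0)
  lvl2: tbl 0x5B, slot 30 ⇒ 0x5C003 (P1/RW1/US0/PS0)
  ⇒ fault: PROTECTION_VIOLATION  — 3 lookups

TLB: [["0x4C0C02", "0x3F"], ["0x481A0C", "0x4A"], ["0x64300F", "0x50"], ["0x300219", "0x56"]]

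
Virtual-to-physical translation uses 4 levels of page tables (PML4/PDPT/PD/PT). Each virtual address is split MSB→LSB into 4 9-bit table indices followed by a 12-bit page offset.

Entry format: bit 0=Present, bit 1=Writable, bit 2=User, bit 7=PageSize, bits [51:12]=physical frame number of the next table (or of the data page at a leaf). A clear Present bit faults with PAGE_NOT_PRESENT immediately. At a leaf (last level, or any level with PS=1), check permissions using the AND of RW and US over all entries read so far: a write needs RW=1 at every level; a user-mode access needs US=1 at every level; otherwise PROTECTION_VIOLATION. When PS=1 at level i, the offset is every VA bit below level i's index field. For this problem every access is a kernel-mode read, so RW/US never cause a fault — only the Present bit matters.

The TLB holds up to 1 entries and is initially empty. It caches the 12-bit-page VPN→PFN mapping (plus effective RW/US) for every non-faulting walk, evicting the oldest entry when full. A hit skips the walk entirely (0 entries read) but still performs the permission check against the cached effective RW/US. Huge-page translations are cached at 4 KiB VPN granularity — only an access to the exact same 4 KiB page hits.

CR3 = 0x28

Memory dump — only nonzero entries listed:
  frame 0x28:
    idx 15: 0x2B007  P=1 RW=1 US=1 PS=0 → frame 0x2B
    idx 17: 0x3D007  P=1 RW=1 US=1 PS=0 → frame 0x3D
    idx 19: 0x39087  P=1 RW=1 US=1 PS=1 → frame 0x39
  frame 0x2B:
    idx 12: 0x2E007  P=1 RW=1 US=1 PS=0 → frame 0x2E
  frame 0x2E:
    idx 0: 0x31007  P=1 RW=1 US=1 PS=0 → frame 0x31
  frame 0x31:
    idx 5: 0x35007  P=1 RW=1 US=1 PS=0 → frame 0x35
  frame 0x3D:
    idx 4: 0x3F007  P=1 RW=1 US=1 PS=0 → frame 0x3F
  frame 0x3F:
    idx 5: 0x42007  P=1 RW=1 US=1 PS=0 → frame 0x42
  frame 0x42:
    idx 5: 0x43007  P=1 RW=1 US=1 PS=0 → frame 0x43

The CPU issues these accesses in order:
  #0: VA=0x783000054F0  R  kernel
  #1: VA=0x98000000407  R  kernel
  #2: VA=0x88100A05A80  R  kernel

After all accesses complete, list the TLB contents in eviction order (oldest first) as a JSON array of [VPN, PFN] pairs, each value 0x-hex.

Walk each access:
#0 VA=0x783000054F0 (r,kernel):
  L0: frame=0x28 idx=15 entry=0x2B007 [P=1 RW=1 US=1 PS=0]
  L1: frame=0x2B idx=12 entry=0x2E007 [P=1 RW=1 US=1 PS=0]
  L2: frame=0x2E idx=0 entry=0x31007 [P=1 RW=1 US=1 PS=0]
  L3: frame=0x31 idx=5 entry=0x35007 [P=1 RW=1 US=1 PS=0]
  ✓ 0x354F0  — 4 lookups
#1 VA=0x98000000407 (r,kernel):
  L0: frame=0x28 idx=19 entry=0x39087 [P=1 RW=1 US=1 PS=1]
  ✓ 0x39407 (huge @L0)  — 1 lookups
#2 VA=0x88100A05A80 (r,kernel):
  L0: frame=0x28 idx=17 entry=0x3D007 [P=1 RW=1 US=1 PS=0]
  L1: frame=0x3D idx=4 entry=0x3F007 [P=1 RW=1 US=1 PS=0]
  L2: frame=0x3F idx=5 entry=0x42007 [P=1 RW=1 US=1 PS=0]
  L3: frame=0x42 idx=5 entry=0x43007 [P=1 RW=1 US=1 PS=0]
  ✓ 0x43A80  — 4 lookups

TLB: [["0x88100A05", "0x43"]]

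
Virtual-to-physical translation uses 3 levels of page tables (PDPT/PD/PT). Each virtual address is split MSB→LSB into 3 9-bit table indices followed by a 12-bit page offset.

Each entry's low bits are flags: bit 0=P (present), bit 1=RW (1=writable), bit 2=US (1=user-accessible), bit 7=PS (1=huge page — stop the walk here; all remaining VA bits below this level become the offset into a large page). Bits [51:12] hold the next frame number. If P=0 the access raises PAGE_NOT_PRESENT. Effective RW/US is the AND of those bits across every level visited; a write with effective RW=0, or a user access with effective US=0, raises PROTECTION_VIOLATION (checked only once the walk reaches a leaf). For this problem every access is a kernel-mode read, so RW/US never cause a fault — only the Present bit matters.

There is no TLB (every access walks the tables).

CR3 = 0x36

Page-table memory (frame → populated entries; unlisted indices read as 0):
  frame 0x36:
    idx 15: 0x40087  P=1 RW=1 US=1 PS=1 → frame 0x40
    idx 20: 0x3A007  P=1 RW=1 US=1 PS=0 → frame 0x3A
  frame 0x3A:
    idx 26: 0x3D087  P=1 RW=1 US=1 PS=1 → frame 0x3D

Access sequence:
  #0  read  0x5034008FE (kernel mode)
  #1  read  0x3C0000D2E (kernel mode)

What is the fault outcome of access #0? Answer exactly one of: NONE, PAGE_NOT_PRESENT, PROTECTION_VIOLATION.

Per-access translation:
#0 VA=0x5034008FE (r,kernel):
  L0 @0x36[20] → 0x3A007  P=1,RW=1,US=1,PS=0
  L1 @0x3A[26] → 0x3D087  P=1,RW=1,US=1,PS=1
  → PA=0x3D8FE (huge @L1)  (2 entries read)
#1 VA=0x3C0000D2E (r,kernel):
  L0 @0x36[15] → 0x40087  P=1,RW=1,US=1,PS=1
  → PA=0x40D2E (huge @L0)  (1 entries read)

Access #0 fault: NONE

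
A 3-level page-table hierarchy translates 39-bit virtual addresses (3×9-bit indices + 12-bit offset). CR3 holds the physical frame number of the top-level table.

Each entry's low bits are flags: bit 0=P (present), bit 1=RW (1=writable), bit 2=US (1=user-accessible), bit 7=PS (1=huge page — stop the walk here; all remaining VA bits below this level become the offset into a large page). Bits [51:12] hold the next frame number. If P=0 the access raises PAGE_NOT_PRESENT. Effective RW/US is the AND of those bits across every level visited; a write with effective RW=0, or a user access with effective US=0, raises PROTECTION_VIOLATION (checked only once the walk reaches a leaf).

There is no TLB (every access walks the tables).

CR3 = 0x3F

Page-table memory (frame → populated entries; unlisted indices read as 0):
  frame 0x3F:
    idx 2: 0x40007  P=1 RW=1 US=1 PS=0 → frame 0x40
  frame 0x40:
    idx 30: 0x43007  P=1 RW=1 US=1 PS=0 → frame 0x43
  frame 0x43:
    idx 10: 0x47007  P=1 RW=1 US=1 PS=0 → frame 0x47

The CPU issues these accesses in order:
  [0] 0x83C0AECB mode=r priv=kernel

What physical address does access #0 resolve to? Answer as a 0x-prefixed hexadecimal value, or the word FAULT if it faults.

Walk each access:
#0 VA=0x83C0AECB (r,kernel):
  L0 @0x3F[2] → 0x40007  P=1,RW=1,US=1,PS=0
  L1 @0x40[30] → 0x43007  P=1,RW=1,US=1,PS=0
  L2 @0x43[10] → 0x47007  P=1,RW=1,US=1,PS=0
  ⇒ phys 0x47ECB  [3 reads]

Access #0 PA: 0x47ECB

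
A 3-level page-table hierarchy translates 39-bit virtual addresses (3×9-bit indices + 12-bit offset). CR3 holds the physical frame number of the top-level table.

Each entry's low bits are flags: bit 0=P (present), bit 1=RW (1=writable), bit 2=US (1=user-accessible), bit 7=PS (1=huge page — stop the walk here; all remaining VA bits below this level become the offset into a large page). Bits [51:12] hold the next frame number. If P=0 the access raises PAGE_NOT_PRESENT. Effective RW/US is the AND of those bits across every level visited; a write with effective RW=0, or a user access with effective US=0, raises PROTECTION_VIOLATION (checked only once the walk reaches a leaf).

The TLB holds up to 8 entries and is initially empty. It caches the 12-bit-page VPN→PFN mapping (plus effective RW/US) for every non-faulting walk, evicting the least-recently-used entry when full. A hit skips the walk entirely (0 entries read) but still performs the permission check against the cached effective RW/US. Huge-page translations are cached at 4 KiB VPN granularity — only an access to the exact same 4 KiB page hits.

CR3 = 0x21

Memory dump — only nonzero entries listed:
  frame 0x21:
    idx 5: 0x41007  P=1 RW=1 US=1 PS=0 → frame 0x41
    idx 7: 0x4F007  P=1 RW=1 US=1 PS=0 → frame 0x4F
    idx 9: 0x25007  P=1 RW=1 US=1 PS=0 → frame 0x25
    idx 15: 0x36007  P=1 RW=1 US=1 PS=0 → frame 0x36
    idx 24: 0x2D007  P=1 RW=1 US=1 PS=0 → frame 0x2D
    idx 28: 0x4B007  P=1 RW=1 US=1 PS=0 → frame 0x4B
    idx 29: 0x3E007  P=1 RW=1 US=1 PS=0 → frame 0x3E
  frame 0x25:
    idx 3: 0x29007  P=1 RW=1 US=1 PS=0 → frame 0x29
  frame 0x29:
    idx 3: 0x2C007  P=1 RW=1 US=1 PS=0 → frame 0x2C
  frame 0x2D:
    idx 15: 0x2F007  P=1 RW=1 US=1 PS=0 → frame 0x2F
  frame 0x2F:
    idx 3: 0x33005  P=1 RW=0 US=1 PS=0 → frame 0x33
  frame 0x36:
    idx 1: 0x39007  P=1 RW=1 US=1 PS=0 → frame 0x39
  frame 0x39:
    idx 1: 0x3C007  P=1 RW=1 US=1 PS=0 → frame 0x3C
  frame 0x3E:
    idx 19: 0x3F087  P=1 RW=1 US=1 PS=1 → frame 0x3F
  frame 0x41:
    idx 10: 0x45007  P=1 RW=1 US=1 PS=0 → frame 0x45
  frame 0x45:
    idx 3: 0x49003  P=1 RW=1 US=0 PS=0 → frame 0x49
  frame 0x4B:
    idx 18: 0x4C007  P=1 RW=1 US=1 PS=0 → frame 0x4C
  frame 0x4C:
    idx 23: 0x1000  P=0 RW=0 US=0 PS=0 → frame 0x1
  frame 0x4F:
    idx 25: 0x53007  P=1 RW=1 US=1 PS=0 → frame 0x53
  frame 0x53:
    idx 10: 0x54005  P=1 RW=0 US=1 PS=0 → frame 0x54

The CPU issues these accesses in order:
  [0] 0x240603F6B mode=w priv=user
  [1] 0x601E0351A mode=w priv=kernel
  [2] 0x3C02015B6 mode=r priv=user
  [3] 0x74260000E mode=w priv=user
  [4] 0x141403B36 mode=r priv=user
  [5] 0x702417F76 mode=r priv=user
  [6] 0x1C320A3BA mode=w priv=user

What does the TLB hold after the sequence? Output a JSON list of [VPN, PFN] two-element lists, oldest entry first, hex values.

Trace:
#0 VA=0x240603F6B (w,user):
  L0: frame=0x21 idx=9 entry=0x25007 [P=1 RW=1 US=1 PS=0]
  L1: frame=0x25 idx=3 entry=0x29007 [P=1 RW=1 US=1 PS=0]
  L2: frame=0x29 idx=3 entry=0x2C007 [P=1 RW=1 US=1 PS=0]
  ✓ 0x2CF6B  — 3 lookups
#1 VA=0x601E0351A (w,kernel):
  L0: frame=0x21 idx=24 entry=0x2D007 [P=1 RW=1 US=1 PS=0]
  L1: frame=0x2D idx=15 entry=0x2F007 [P=1 RW=1 US=1 PS=0]
  L2: frame=0x2F idx=3 entry=0x33005 [P=1 RW=0 US=1 PS=0]
  ✗ PROTECTION_VIOLATION  [3 reads]
#2 VA=0x3C02015B6 (r,user):
  L0: frame=0x21 idx=15 entry=0x36007 [P=1 RW=1 US=1 PS=0]
  L1: frame=0x36 idx=1 entry=0x39007 [P=1 RW=1 US=1 PS=0]
  L2: frame=0x39 idx=1 entry=0x3C007 [P=1 RW=1 US=1 PS=0]
  ✓ 0x3C5B6  — 3 lookups
#3 VA=0x74260000E (w,user):
  L0: frame=0x21 idx=29 entry=0x3E007 [P=1 RW=1 US=1 PS=0]
  L1: frame=0x3E idx=19 entry=0x3F087 [P=1 RW=1 US=1 PS=1]
  ✓ 0x3F00E (huge @L1)  — 2 lookups
#4 VA=0x141403B36 (r,user):
  L0: frame=0x21 idx=5 entry=0x41007 [P=1 RW=1 US=1 PS=0]
  L1: frame=0x41 idx=10 entry=0x45007 [P=1 RW=1 US=1 PS=0]
  L2: frame=0x45 idx=3 entry=0x49003 [P=1 RW=1 US=0 PS=0]
  ✗ PROTECTION_VIOLATION  [3 reads]
#5 VA=0x702417F76 (r,user):
  L0: frame=0x21 idx=28 entry=0x4B007 [P=1 RW=1 US=1 PS=0]
  L1: frame=0x4B idx=18 entry=0x4C007 [P=1 RW=1 US=1 PS=0]
  L2: frame=0x4C idx=23 entry=0x1000 [P=0 RW=0 US=0 PS=0]
  ✗ PAGE_NOT_PRESENT  [3 reads]
#6 VA=0x1C320A3BA (w,user):
  L0: frame=0x21 idx=7 entry=0x4F007 [P=1 RW=1 US=1 PS=0]
  L1: frame=0x4F idx=25 entry=0x53007 [P=1 RW=1 US=1 PS=0]
  L2: frame=0x53 idx=10 entry=0x54005 [P=1 RW=0 US=1 PS=0]
  ✗ PROTECTION_VIOLATION  [3 reads]

TLB: [["0x240603", "0x2C"], ["0x3C0201", "0x3C"], ["0x742600", "0x3F"]]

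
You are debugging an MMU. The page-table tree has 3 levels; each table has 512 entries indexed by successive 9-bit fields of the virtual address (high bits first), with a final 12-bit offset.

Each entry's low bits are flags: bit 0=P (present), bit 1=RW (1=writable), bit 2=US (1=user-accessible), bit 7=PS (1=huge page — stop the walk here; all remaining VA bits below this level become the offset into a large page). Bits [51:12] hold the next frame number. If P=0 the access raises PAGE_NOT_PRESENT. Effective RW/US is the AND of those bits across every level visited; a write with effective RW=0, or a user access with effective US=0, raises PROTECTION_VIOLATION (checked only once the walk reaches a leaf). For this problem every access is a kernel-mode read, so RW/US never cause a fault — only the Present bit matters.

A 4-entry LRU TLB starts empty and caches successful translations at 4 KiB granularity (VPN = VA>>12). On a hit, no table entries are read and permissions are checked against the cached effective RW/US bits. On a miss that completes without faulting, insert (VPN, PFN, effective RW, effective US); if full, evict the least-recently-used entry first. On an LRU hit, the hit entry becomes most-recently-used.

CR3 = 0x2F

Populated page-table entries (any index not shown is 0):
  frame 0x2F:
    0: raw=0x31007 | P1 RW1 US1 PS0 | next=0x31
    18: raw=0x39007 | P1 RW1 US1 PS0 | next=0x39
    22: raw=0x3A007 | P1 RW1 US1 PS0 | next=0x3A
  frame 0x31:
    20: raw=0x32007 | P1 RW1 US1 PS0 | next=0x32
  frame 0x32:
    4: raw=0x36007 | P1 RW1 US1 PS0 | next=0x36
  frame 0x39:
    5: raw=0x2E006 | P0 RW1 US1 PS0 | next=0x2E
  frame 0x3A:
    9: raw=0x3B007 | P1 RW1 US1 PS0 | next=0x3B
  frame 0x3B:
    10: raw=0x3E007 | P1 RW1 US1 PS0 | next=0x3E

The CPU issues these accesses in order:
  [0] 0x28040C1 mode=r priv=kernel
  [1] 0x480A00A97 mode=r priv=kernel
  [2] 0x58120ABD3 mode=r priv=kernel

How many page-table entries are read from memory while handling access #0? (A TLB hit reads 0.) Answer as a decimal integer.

Trace:
#0 VA=0x28040C1 (r,kernel):
  L0: frame=0x2F idx=0 entry=0x31007 [P=1 RW=1 US=1 PS=0]
  L1: frame=0x31 idx=20 entry=0x32007 [P=1 RW=1 US=1 PS=0]
  L2: frame=0x32 idx=4 entry=0x36007 [P=1 RW=1 US=1 PS=0]
  ⇒ phys 0x360C1  [3 reads]
#1 VA=0x480A00A97 (r,kernel):
  L0: frame=0x2F idx=18 entry=0x39007 [P=1 RW=1 US=1 PS=0]
  L1: frame=0x39 idx=5 entry=0x2E006 [P=0 RW=1 US=1 PS=0]
  → PAGE_NOT_PRESENT  (2 entries read)
#2 VA=0x58120ABD3 (r,kernel):
  L0: frame=0x2F idx=22 entry=0x3A007 [P=1 RW=1 US=1 PS=0]
  L1: frame=0x3A idx=9 entry=0x3B007 [P=1 RW=1 US=1 PS=0]
  L2: frame=0x3B idx=10 entry=0x3E007 [P=1 RW=1 US=1 PS=0]
  ⇒ phys 0x3EBD3  [3 reads]

Entries read for #0: 3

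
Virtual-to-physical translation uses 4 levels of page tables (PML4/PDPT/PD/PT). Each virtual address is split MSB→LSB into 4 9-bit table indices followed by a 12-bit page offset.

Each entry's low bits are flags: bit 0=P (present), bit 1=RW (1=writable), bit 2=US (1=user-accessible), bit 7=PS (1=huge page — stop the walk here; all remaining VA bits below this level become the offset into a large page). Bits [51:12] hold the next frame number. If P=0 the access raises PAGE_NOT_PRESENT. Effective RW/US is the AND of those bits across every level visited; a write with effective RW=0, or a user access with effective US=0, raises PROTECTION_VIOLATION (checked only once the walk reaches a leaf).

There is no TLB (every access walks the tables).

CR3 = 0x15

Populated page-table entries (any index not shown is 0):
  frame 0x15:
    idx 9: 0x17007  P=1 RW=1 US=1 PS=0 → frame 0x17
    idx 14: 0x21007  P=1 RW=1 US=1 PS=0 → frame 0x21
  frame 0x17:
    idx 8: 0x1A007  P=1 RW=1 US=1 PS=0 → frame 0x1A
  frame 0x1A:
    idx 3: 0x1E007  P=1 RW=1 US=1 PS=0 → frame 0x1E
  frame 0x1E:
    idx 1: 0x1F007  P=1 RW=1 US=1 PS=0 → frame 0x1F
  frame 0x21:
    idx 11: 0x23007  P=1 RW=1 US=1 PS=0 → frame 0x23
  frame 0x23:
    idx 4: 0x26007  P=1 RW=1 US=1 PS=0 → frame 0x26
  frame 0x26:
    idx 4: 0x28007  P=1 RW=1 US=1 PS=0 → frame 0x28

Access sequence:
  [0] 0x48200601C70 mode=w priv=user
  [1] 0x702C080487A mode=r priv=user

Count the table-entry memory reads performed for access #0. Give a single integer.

Walk each access:
#0 VA=0x48200601C70 (w,user):
  [0] read 0x15 idx=9: raw=0x17007 flags P=1 W=1 U=1 S=0
  [1] read 0x17 idx=8: raw=0x1A007 flags P=1 W=1 U=1 S=0
  [2] read 0x1A idx=3: raw=0x1E007 flags P=1 W=1 U=1 S=0
  [3] read 0x1E idx=1: raw=0x1F007 flags P=1 W=1 U=1 S=0
  ✓ 0x1FC70  — 4 lookups
#1 VA=0x702C080487A (r,user):
  [0] read 0x15 idx=14: raw=0x21007 flags P=1 W=1 U=1 S=0
  [1] read 0x21 idx=11: raw=0x23007 flags P=1 W=1 U=1 S=0
  [2] read 0x23 idx=4: raw=0x26007 flags P=1 W=1 U=1 S=0
  [3] read 0x26 idx=4: raw=0x28007 flags P=1 W=1 U=1 S=0
  ✓ 0x2887A  — 4 lookups

Entries read for #0: 4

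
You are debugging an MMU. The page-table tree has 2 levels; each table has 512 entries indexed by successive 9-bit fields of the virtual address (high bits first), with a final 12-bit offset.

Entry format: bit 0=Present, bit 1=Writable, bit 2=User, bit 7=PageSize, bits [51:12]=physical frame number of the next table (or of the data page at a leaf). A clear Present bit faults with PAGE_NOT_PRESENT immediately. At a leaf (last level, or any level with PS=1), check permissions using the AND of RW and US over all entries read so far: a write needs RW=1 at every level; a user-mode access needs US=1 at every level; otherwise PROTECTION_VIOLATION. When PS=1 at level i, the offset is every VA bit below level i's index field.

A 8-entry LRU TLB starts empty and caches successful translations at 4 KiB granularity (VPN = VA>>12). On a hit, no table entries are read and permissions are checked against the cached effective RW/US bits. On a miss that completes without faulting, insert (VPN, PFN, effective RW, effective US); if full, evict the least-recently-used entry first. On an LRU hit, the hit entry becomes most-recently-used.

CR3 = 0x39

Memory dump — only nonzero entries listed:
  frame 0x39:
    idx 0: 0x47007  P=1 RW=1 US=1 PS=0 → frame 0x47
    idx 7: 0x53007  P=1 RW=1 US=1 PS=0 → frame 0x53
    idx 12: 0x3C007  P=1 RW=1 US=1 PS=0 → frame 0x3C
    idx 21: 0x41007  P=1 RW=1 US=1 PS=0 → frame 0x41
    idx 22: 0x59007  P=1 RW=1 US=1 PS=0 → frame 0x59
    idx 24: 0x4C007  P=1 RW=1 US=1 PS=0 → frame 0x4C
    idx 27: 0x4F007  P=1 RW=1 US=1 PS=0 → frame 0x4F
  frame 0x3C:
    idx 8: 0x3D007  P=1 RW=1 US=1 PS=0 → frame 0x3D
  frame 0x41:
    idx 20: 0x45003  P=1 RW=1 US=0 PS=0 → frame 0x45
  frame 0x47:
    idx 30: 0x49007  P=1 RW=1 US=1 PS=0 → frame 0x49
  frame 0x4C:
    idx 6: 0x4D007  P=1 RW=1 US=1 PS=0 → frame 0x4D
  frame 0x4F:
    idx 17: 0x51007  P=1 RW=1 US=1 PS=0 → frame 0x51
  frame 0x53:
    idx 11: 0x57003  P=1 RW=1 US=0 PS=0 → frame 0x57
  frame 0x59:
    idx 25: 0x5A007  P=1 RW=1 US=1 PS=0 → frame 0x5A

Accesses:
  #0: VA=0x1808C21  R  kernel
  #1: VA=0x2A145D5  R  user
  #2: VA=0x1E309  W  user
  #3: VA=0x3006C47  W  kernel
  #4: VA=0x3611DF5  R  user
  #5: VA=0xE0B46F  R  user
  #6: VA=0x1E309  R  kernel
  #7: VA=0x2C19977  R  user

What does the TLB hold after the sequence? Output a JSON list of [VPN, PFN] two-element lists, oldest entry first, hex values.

Per-access translation:
#0 VA=0x1808C21 (r,kernel):
  [0] read 0x39 idx=12: raw=0x3C007 flags P=1 W=1 U=1 S=0
  [1] read 0x3C idx=8: raw=0x3D007 flags P=1 W=1 U=1 S=0
  ✓ 0x3DC21  — 2 lookups
#1 VA=0x2A145D5 (r,user):
  [0] read 0x39 idx=21: raw=0x41007 flags P=1 W=1 U=1 S=0
  [1] read 0x41 idx=20: raw=0x45003 flags P=1 W=1 U=0 S=0
  → PROTECTION_VIOLATION  (2 entries read)
#2 VA=0x1E309 (w,user):
  [0] read 0x39 idx=0: raw=0x47007 flags P=1 W=1 U=1 S=0
  [1] read 0x47 idx=30: raw=0x49007 flags P=1 W=1 U=1 S=0
  ✓ 0x49309  — 2 lookups
#3 VA=0x3006C47 (w,kernel):
  [0] read 0x39 idx=24: raw=0x4C007 flags P=1 W=1 U=1 S=0
  [1] read 0x4C idx=6: raw=0x4D007 flags P=1 W=1 U=1 S=0
  ✓ 0x4DC47  — 2 lookups
#4 VA=0x3611DF5 (r,user):
  [0] read 0x39 idx=27: raw=0x4F007 flags P=1 W=1 U=1 S=0
  [1] read 0x4F idx=17: raw=0x51007 flags P=1 W=1 U=1 S=0
  ✓ 0x51DF5  — 2 lookups
#5 VA=0xE0B46F (r,user):
  [0] read 0x39 idx=7: raw=0x53007 flags P=1 W=1 U=1 S=0
  [1] read 0x53 idx=11: raw=0x57003 flags P=1 W=1 U=0 S=0
  → PROTECTION_VIOLATION  (2 entries read)
#6 VA=0x1E309 (r,kernel):
  TLB hit vpn=0x1E → PA=0x49309
#7 VA=0x2C19977 (r,user):
  [0] read 0x39 idx=22: raw=0x59007 flags P=1 W=1 U=1 S=0
  [1] read 0x59 idx=25: raw=0x5A007 flags P=1 W=1 U=1 S=0
  ✓ 0x5A977  — 2 lookups

TLB: [["0x1808", "0x3D"], ["0x3006", "0x4D"], ["0x3611", "0x51"], ["0x1E", "0x49"], ["0x2C19", "0x5A"]]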